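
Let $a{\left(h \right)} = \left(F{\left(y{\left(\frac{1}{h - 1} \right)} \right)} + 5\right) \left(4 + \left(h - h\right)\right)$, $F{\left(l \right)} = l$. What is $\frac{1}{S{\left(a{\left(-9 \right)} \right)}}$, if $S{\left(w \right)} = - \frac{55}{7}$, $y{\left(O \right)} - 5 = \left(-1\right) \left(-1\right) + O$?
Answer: $- \frac{7}{55} \approx -0.12727$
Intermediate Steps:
$y{\left(O \right)} = 6 + O$ ($y{\left(O \right)} = 5 + \left(\left(-1\right) \left(-1\right) + O\right) = 5 + \left(1 + O\right) = 6 + O$)
$a{\left(h \right)} = 44 + \frac{4}{-1 + h}$ ($a{\left(h \right)} = \left(\left(6 + \frac{1}{h - 1}\right) + 5\right) \left(4 + \left(h - h\right)\right) = \left(\left(6 + \frac{1}{-1 + h}\right) + 5\right) \left(4 + 0\right) = \left(11 + \frac{1}{-1 + h}\right) 4 = 44 + \frac{4}{-1 + h}$)
$S{\left(w \right)} = - \frac{55}{7}$ ($S{\left(w \right)} = \left(-55\right) \frac{1}{7} = - \frac{55}{7}$)
$\frac{1}{S{\left(a{\left(-9 \right)} \right)}} = \frac{1}{- \frac{55}{7}} = - \frac{7}{55}$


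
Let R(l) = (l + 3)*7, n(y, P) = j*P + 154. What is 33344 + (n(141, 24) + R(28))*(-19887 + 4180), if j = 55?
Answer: -26527193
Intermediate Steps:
n(y, P) = 154 + 55*P (n(y, P) = 55*P + 154 = 154 + 55*P)
R(l) = 21 + 7*l (R(l) = (3 + l)*7 = 21 + 7*l)
33344 + (n(141, 24) + R(28))*(-19887 + 4180) = 33344 + ((154 + 55*24) + (21 + 7*28))*(-19887 + 4180) = 33344 + ((154 + 1320) + (21 + 196))*(-15707) = 33344 + (1474 + 217)*(-15707) = 33344 + 1691*(-15707) = 33344 - 26560537 = -26527193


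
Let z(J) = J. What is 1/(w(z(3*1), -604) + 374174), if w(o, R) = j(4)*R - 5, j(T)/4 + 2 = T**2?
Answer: 1/340345 ≈ 2.9382e-6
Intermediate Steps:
j(T) = -8 + 4*T**2
w(o, R) = -5 + 56*R (w(o, R) = (-8 + 4*4**2)*R - 5 = (-8 + 4*16)*R - 5 = (-8 + 64)*R - 5 = 56*R - 5 = -5 + 56*R)
1/(w(z(3*1), -604) + 374174) = 1/((-5 + 56*(-604)) + 374174) = 1/((-5 - 33824) + 374174) = 1/(-33829 + 374174) = 1/340345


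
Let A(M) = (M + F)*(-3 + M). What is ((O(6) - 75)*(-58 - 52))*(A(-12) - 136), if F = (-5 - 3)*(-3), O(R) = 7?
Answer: -2363680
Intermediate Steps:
F = 24 (F = -8*(-3) = 24)
A(M) = (-3 + M)*(24 + M) (A(M) = (M + 24)*(-3 + M) = (24 + M)*(-3 + M) = (-3 + M)*(24 + M))
((O(6) - 75)*(-58 - 52))*(A(-12) - 136) = ((7 - 75)*(-58 - 52))*((-72 + (-12)**2 + 21*(-12)) - 136) = (-68*(-110))*((-72 + 144 - 252) - 136) = 7480*(-180 - 136) = 7480*(-316) = -2363680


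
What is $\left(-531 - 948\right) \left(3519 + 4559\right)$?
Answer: $-11947362$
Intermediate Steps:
$\left(-531 - 948\right) \left(3519 + 4559\right) = \left(-1479\right) 8078 = -11947362$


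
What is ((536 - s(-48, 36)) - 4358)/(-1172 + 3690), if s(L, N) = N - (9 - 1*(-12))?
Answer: -3837/2518 ≈ -1.5238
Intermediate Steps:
s(L, N) = -21 + N (s(L, N) = N - (9 + 12) = N - 1*21 = N - 21 = -21 + N)
((536 - s(-48, 36)) - 4358)/(-1172 + 3690) = ((536 - (-21 + 36)) - 4358)/(-1172 + 3690) = ((536 - 1*15) - 4358)/2518 = ((536 - 15) - 4358)*(1/2518) = (521 - 4358)*(1/2518) = -3837*1/2518 = -3837/2518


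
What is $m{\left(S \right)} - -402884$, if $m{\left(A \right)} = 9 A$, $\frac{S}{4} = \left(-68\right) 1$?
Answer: $400436$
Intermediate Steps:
$S = -272$ ($S = 4 \left(\left(-68\right) 1\right) = 4 \left(-68\right) = -272$)
$m{\left(S \right)} - -402884 = 9 \left(-272\right) - -402884 = -2448 + 402884 = 400436$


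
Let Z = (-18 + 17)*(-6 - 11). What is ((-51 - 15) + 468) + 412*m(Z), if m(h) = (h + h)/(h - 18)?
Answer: -13606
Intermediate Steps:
Z = 17 (Z = -1*(-17) = 17)
m(h) = 2*h/(-18 + h) (m(h) = (2*h)/(-18 + h) = 2*h/(-18 + h))
((-51 - 15) + 468) + 412*m(Z) = ((-51 - 15) + 468) + 412*(2*17/(-18 + 17)) = (-66 + 468) + 412*(2*17/(-1)) = 402 + 412*(2*17*(-1)) = 402 + 412*(-34) = 402 - 14008 = -13606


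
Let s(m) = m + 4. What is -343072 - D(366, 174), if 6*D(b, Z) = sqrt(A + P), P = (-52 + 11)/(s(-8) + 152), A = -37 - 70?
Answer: -343072 - I*sqrt(587449)/444 ≈ -3.4307e+5 - 1.7262*I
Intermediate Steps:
s(m) = 4 + m
A = -107
P = -41/148 (P = (-52 + 11)/((4 - 8) + 152) = -41/(-4 + 152) = -41/148 ≈ -0.27703)
D(b, Z) = I*sqrt(587449)/444 (D(b, Z) = sqrt(-107 - 41/148)/6 = sqrt(-15877/148)/6 = (I*sqrt(587449)/74)/6 = I*sqrt(587449)/444)
-343072 - D(366, 174) = -343072 - I*sqrt(587449)/444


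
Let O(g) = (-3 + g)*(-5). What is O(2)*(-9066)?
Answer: -45330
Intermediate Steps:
O(g) = 15 - 5*g
O(2)*(-9066) = (15 - 5*2)*(-9066) = (15 - 10)*(-9066) = 5*(-9066) = -45330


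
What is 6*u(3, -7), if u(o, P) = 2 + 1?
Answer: 18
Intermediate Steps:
u(o, P) = 3
6*u(3, -7) = 6*3 = 18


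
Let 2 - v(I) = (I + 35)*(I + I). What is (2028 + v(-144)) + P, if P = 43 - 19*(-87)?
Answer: -27666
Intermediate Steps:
v(I) = 2 - 2*I*(35 + I) (v(I) = 2 - (I + 35)*(I + I) = 2 - (35 + I)*2*I = 2 - 2*I*(35 + I))
P = 1696 (P = 43 + 1653 = 1696)
(2028 + v(-144)) + P = (2028 + (2 - 70*(-144) - 2*(-144)²)) + 1696 = (2028 + (2 + 10080 - 2*20736)) + 1696 = (2028 + (2 + 10080 - 41472)) + 1696 = (2028 - 31390) + 1696 = -29362 + 1696 = -27666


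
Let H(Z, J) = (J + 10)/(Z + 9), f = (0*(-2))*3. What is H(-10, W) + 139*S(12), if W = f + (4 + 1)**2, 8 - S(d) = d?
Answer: -591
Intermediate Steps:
f = 0 (f = 0*3 = 0)
S(d) = 8 - d
W = 25 (W = 0 + (4 + 1)**2 = 0 + 5**2 = 0 + 25 = 25)
H(Z, J) = (10 + J)/(9 + Z)
H(-10, W) + 139*S(12) = (10 + 25)/(9 - 10) + 139*(8 - 1*12) = 35/(-1) + 139*(8 - 12) = -1*35 + 139*(-4) = -35 - 556 = -591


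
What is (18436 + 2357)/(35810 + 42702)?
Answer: 20793/78512 ≈ 0.26484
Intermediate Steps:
(18436 + 2357)/(35810 + 42702) = 20793/78512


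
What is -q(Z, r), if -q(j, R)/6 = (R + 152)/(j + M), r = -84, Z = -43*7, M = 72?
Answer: -408/229 ≈ -1.7817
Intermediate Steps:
Z = -301
q(j, R) = -6*(152 + R)/(72 + j) (q(j, R) = -6*(R + 152)/(j + 72) = -6*(152 + R)/(72 + j))
-q(Z, r) = -6*(-152 - 1*(-84))/(72 - 301) = -6*(-152 + 84)/(-229) = -6*(-1)*(-68)/229 = -1*408/229 = -408/229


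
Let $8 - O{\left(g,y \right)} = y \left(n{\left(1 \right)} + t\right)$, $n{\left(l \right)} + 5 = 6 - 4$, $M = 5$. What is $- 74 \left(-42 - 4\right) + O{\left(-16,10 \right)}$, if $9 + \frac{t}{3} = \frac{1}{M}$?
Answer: $3706$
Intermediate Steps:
$n{\left(l \right)} = -3$ ($n{\left(l \right)} = -5 + \left(6 - 4\right) = -5 + 2 = -3$)
$t = - \frac{132}{5}$ ($t = -27 + \frac{3}{5} = - \frac{132}{5} \approx -26.4$)
$O{\left(g,y \right)} = 8 + \frac{147 y}{5}$ ($O{\left(g,y \right)} = 8 - y \left(-3 - \frac{132}{5}\right) = 8 - y \left(- \frac{147}{5}\right) = 8 - - \frac{147 y}{5} = 8 + \frac{147 y}{5}$)
$- 74 \left(-42 - 4\right) + O{\left(-16,10 \right)} = - 74 \left(-42 - 4\right) + \left(8 + \frac{147}{5} \cdot 10\right) = \left(-74\right) \left(-46\right) + \left(8 + 294\right) = 3404 + 302 = 3706$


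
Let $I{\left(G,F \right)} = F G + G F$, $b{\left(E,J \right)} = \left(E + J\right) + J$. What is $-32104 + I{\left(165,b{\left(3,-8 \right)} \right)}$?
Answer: $-36394$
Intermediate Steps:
$b{\left(E,J \right)} = E + 2 J$
$I{\left(G,F \right)} = 2 F G$ ($I{\left(G,F \right)} = F G + F G = 2 F G$)
$-32104 + I{\left(165,b{\left(3,-8 \right)} \right)} = -32104 + 2 \left(3 + 2 \left(-8\right)\right) 165 = -32104 + 2 \left(3 - 16\right) 165 = -32104 + 2 \left(-13\right) 165 = -32104 - 4290 = -36394$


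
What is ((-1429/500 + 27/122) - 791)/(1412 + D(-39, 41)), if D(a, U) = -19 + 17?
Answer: -24205919/43005000 ≈ -0.56286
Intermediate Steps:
D(a, U) = -2
((-1429/500 + 27/122) - 791)/(1412 + D(-39, 41)) = ((-1429/500 + 27/122) - 791)/(1412 - 2) = ((-1429*1/500 + 27*(1/122)) - 791)/1410 = ((-1429/500 + 27/122) - 791)*(1/1410) = (-80419/30500 - 791)*(1/1410) = -24205919/30500*1/1410 = -24205919/43005000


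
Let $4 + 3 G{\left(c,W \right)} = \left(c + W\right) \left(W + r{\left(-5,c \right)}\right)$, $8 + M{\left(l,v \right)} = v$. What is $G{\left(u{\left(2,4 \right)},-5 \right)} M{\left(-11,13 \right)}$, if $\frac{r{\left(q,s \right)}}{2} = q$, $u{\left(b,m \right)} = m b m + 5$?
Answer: $- \frac{2420}{3} \approx -806.67$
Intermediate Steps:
$M{\left(l,v \right)} = -8 + v$
$u{\left(b,m \right)} = 5 + b m^{2}$ ($u{\left(b,m \right)} = b m m + 5 = b m^{2} + 5 = 5 + b m^{2}$)
$r{\left(q,s \right)} = 2 q$
$G{\left(c,W \right)} = - \frac{4}{3} + \frac{\left(-10 + W\right) \left(W + c\right)}{3}$ ($G{\left(c,W \right)} = - \frac{4}{3} + \frac{\left(c + W\right) \left(W + 2 \left(-5\right)\right)}{3} = - \frac{4}{3} + \frac{\left(W + c\right) \left(W - 10\right)}{3} = - \frac{4}{3} + \frac{\left(W + c\right) \left(-10 + W\right)}{3} = - \frac{4}{3} + \frac{\left(-10 + W\right) \left(W + c\right)}{3}$)
$G{\left(u{\left(2,4 \right)},-5 \right)} M{\left(-11,13 \right)} = \left(- \frac{4}{3} - - \frac{50}{3} - \frac{10 \left(5 + 2 \cdot 4^{2}\right)}{3} + \frac{\left(-5\right)^{2}}{3} + \frac{1}{3} \left(-5\right) \left(5 + 2 \cdot 4^{2}\right)\right) \left(-8 + 13\right) = \left(- \frac{4}{3} + \frac{50}{3} - \frac{10 \left(5 + 2 \cdot 16\right)}{3} + \frac{1}{3} \cdot 25 + \frac{1}{3} \left(-5\right) \left(5 + 2 \cdot 16\right)\right) 5 = \left(- \frac{4}{3} + \frac{50}{3} - \frac{10 \left(5 + 32\right)}{3} + \frac{25}{3} + \frac{1}{3} \left(-5\right) \left(5 + 32\right)\right) 5 = \left(- \frac{4}{3} + \frac{50}{3} - \frac{370}{3} + \frac{25}{3} + \frac{1}{3} \left(-5\right) 37\right) 5 = \left(- \frac{4}{3} + \frac{50}{3} - \frac{370}{3} + \frac{25}{3} - \frac{185}{3}\right) 5 = \left(- \frac{484}{3}\right) 5 = - \frac{2420}{3}$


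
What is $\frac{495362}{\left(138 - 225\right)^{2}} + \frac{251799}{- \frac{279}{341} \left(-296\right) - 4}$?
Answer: $\frac{22262381381}{19830780} \approx 1122.6$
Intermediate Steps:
$\frac{495362}{\left(138 - 225\right)^{2}} + \frac{251799}{- \frac{279}{341} \left(-296\right) - 4} = \frac{495362}{\left(-87\right)^{2}} + \frac{251799}{\left(-279\right) \frac{1}{341} \left(-296\right) - 4} = \frac{495362}{7569} + \frac{251799}{\left(- \frac{9}{11}\right) \left(-296\right) - 4} = 495362 \cdot \frac{1}{7569} + \frac{251799}{\frac{2664}{11} - 4} = \frac{495362}{7569} + \frac{251799}{\frac{2620}{11}} = \frac{495362}{7569} + 251799 \cdot \frac{11}{2620} = \frac{495362}{7569} + \frac{2769789}{2620} = \frac{22262381381}{19830780}$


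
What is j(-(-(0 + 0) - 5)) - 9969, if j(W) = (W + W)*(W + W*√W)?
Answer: -9919 + 50*√5 ≈ -9807.2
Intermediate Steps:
j(W) = 2*W*(W + W^(3/2)) (j(W) = (2*W)*(W + W^(3/2)) = 2*W*(W + W^(3/2)))
j(-(-(0 + 0) - 5)) - 9969 = (2*(-(-(0 + 0) - 5))² + 2*(-(-(0 + 0) - 5))^(5/2)) - 9969 = (2*(-(-1*0 - 5))² + 2*(-(-1*0 - 5))^(5/2)) - 9969 = (2*(-(0 - 5))² + 2*(-(0 - 5))^(5/2)) - 9969 = (2*(-1*(-5))² + 2*(-1*(-5))^(5/2)) - 9969 = (2*5² + 2*5^(5/2)) - 9969 = (2*25 + 2*(25*√5)) - 9969 = (50 + 50*√5) - 9969 = -9919 + 50*√5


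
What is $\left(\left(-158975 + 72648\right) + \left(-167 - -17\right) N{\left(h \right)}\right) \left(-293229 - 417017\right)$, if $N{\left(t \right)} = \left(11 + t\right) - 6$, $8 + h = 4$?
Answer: $61419943342$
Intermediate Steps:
$h = -4$ ($h = -8 + 4 = -4$)
$N{\left(t \right)} = 5 + t$
$\left(\left(-158975 + 72648\right) + \left(-167 - -17\right) N{\left(h \right)}\right) \left(-293229 - 417017\right) = \left(\left(-158975 + 72648\right) + \left(-167 - -17\right) \left(5 - 4\right)\right) \left(-293229 - 417017\right) = \left(-86327 + \left(-167 + 17\right) 1\right) \left(-710246\right) = \left(-86327 - 150\right) \left(-710246\right) = \left(-86477\right) \left(-710246\right) = 61419943342$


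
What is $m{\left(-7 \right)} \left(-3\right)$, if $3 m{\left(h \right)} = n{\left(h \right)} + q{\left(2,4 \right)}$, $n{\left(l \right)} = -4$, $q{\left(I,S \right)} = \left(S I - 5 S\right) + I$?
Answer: $14$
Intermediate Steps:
$q{\left(I,S \right)} = I - 5 S + I S$ ($q{\left(I,S \right)} = \left(I S - 5 S\right) + I = \left(- 5 S + I S\right) + I = I - 5 S + I S$)
$m{\left(h \right)} = - \frac{14}{3}$ ($m{\left(h \right)} = \frac{-4 + \left(2 - 20 + 2 \cdot 4\right)}{3} = \frac{-4 + \left(2 - 20 + 8\right)}{3} = \frac{-4 - 10}{3} = \frac{1}{3} \left(-14\right) = - \frac{14}{3}$)
$m{\left(-7 \right)} \left(-3\right) = \left(- \frac{14}{3}\right) \left(-3\right) = 14$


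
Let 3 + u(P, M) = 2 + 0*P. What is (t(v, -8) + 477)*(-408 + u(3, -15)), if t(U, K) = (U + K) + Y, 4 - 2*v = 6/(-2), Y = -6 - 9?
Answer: -374235/2 ≈ -1.8712e+5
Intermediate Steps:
Y = -15
v = 7/2 (v = 2 - 3/(-2) = 2 - 3*(-1)/2 = 2 - 1/2*(-3) = 2 + 3/2 = 7/2 ≈ 3.5000)
u(P, M) = -1 (u(P, M) = -3 + (2 + 0*P) = -3 + (2 + 0) = -3 + 2 = -1)
t(U, K) = -15 + K + U (t(U, K) = (U + K) - 15 = (K + U) - 15 = -15 + K + U)
(t(v, -8) + 477)*(-408 + u(3, -15)) = ((-15 - 8 + 7/2) + 477)*(-408 - 1) = (-39/2 + 477)*(-409) = (915/2)*(-409) = -374235/2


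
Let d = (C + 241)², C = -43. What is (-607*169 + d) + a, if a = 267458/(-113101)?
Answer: -7168495737/113101 ≈ -63381.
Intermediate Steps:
a = -267458/113101 (a = 267458*(-1/113101) = -267458/113101 ≈ -2.3648)
d = 39204 (d = (-43 + 241)² = 198² = 39204)
(-607*169 + d) + a = (-607*169 + 39204) - 267458/113101 = (-102583 + 39204) - 267458/113101 = -63379 - 267458/113101 = -7168495737/113101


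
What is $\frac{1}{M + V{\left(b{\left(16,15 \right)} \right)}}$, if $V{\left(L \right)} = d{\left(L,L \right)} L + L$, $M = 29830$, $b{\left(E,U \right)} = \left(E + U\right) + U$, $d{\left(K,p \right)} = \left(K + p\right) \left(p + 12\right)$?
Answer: $\frac{1}{275332} \approx 3.632 \cdot 10^{-6}$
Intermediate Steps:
$d{\left(K,p \right)} = \left(12 + p\right) \left(K + p\right)$ ($d{\left(K,p \right)} = \left(K + p\right) \left(12 + p\right) = \left(12 + p\right) \left(K + p\right)$)
$b{\left(E,U \right)} = E + 2 U$
$V{\left(L \right)} = L + L \left(2 L^{2} + 24 L\right)$ ($V{\left(L \right)} = \left(L^{2} + 12 L + 12 L + L L\right) L + L = \left(L^{2} + 12 L + 12 L + L^{2}\right) L + L = \left(2 L^{2} + 24 L\right) L + L = L \left(2 L^{2} + 24 L\right) + L = L + L \left(2 L^{2} + 24 L\right)$)
$\frac{1}{M + V{\left(b{\left(16,15 \right)} \right)}} = \frac{1}{29830 + \left(16 + 2 \cdot 15\right) \left(1 + 2 \left(16 + 2 \cdot 15\right)^{2} + 24 \left(16 + 2 \cdot 15\right)\right)} = \frac{1}{29830 + \left(16 + 30\right) \left(1 + 2 \left(16 + 30\right)^{2} + 24 \left(16 + 30\right)\right)} = \frac{1}{29830 + 46 \left(1 + 2 \cdot 46^{2} + 24 \cdot 46\right)} = \frac{1}{29830 + 46 \left(1 + 2 \cdot 2116 + 1104\right)} = \frac{1}{29830 + 46 \left(1 + 4232 + 1104\right)} = \frac{1}{29830 + 46 \cdot 5337} = \frac{1}{29830 + 245502} = \frac{1}{275332}$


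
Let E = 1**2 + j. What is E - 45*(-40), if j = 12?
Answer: 1813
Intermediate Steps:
E = 13 (E = 1**2 + 12 = 1 + 12 = 13)
E - 45*(-40) = 13 - 45*(-40) = 13 + 1800 = 1813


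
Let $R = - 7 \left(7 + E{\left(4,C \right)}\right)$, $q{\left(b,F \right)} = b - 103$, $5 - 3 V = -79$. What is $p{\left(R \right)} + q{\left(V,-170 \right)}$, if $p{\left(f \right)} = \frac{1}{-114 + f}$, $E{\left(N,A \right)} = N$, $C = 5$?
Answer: $- \frac{14326}{191} \approx -75.005$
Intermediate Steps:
$V = 28$ ($V = \frac{5}{3} - - \frac{79}{3} = \frac{5}{3} + \frac{79}{3} = 28$)
$q{\left(b,F \right)} = -103 + b$
$R = -77$ ($R = - 7 \left(7 + 4\right) = \left(-7\right) 11 = -77$)
$p{\left(R \right)} + q{\left(V,-170 \right)} = \frac{1}{-114 - 77} + \left(-103 + 28\right) = \frac{1}{-191} - 75 = - \frac{1}{191} - 75 = - \frac{14326}{191}$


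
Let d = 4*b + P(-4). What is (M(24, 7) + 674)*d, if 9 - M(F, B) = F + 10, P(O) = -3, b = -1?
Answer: -4543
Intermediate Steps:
M(F, B) = -1 - F (M(F, B) = 9 - (F + 10) = 9 - (10 + F) = 9 + (-10 - F) = -1 - F)
d = -7 (d = 4*(-1) - 3 = -4 - 3 = -7)
(M(24, 7) + 674)*d = ((-1 - 1*24) + 674)*(-7) = ((-1 - 24) + 674)*(-7) = (-25 + 674)*(-7) = 649*(-7) = -4543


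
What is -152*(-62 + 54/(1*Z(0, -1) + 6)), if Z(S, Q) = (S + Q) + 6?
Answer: 95456/11 ≈ 8677.8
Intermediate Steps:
Z(S, Q) = 6 + Q + S (Z(S, Q) = (Q + S) + 6 = 6 + Q + S)
-152*(-62 + 54/(1*Z(0, -1) + 6)) = -152*(-62 + 54/(1*(6 - 1 + 0) + 6)) = -152*(-62 + 54/(1*5 + 6)) = -152*(-62 + 54/(5 + 6)) = -152*(-62 + 54/11) = -152*(-628/11) = 95456/11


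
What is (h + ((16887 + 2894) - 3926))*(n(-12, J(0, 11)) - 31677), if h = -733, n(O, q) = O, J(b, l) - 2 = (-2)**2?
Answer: -479201058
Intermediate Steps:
J(b, l) = 6 (J(b, l) = 2 + (-2)**2 = 2 + 4 = 6)
(h + ((16887 + 2894) - 3926))*(n(-12, J(0, 11)) - 31677) = (-733 + ((16887 + 2894) - 3926))*(-12 - 31677) = (-733 + (19781 - 3926))*(-31689) = (-733 + 15855)*(-31689) = 15122*(-31689) = -479201058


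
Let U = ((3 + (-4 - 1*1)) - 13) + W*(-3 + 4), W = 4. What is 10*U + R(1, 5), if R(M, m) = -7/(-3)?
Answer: -323/3 ≈ -107.67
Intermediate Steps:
R(M, m) = 7/3 (R(M, m) = -7*(-1/3) = 7/3)
U = -11 (U = ((3 + (-4 - 1*1)) - 13) + 4*(-3 + 4) = ((3 + (-4 - 1)) - 13) + 4*1 = ((3 - 5) - 13) + 4 = (-2 - 13) + 4 = -15 + 4 = -11)
10*U + R(1, 5) = 10*(-11) + 7/3 = -110 + 7/3 = -323/3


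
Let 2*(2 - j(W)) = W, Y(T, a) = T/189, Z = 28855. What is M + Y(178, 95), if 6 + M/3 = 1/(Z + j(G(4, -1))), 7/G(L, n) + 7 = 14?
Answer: -186065578/10907757 ≈ -17.058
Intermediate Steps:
G(L, n) = 1 (G(L, n) = 7/(-7 + 14) = 7/7 = 7*(⅐) = 1)
Y(T, a) = T/189 (Y(T, a) = T*(1/189) = T/189)
j(W) = 2 - W/2
M = -1038828/57713 (M = -18 + 3/(28855 + (2 - ½*1)) = -18 + 3/(28855 + (2 - ½)) = -18 + 3/(28855 + 3/2) = -18 + 3/(57713/2) = -18 + 3*(2/57713) = -18 + 6/57713 = -1038828/57713 ≈ -18.000)
M + Y(178, 95) = -1038828/57713 + (1/189)*178 = -1038828/57713 + 178/189 = -186065578/10907757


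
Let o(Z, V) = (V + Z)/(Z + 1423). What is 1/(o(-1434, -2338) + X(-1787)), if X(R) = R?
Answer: -11/15885 ≈ -0.00069248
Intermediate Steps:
o(Z, V) = (V + Z)/(1423 + Z)
1/(o(-1434, -2338) + X(-1787)) = 1/((-2338 - 1434)/(1423 - 1434) - 1787) = 1/(-3772/(-11) - 1787) = 1/(-1/11*(-3772) - 1787) = 1/(3772/11 - 1787) = 1/(-15885/11) = -11/15885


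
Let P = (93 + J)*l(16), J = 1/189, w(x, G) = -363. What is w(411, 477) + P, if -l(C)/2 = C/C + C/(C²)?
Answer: -423841/756 ≈ -560.64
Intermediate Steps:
l(C) = -2 - 2/C (l(C) = -2*(C/C + C/(C²)) = -2*(1 + C/C²) = -2*(1 + 1/C) = -2 - 2/C)
J = 1/189 ≈ 0.0052910
P = -149413/756 (P = (93 + 1/189)*(-2 - 2/16) = 17578*(-2 - 2*1/16)/189 = 17578*(-2 - ⅛)/189 = (17578/189)*(-17/8) = -149413/756 ≈ -197.64)
w(411, 477) + P = -363 - 149413/756 = -423841/756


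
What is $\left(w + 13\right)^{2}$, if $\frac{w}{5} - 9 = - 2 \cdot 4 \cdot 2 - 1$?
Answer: $729$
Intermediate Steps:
$w = -40$ ($w = 45 + 5 \left(- 2 \cdot 4 \cdot 2 - 1\right) = 45 + 5 \left(\left(-2\right) 8 - 1\right) = 45 + 5 \left(-16 - 1\right) = 45 + 5 \left(-17\right) = 45 - 85 = -40$)
$\left(w + 13\right)^{2} = \left(-40 + 13\right)^{2} = \left(-27\right)^{2} = 729$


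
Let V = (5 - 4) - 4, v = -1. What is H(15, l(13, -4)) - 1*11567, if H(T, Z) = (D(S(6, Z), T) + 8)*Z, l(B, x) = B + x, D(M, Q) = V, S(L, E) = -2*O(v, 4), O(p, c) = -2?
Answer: -11522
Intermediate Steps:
S(L, E) = 4 (S(L, E) = -2*(-2) = 4)
V = -3 (V = 1 - 4 = -3)
D(M, Q) = -3
H(T, Z) = 5*Z (H(T, Z) = (-3 + 8)*Z = 5*Z)
H(15, l(13, -4)) - 1*11567 = 5*(13 - 4) - 1*11567 = 5*9 - 11567 = 45 - 11567 = -11522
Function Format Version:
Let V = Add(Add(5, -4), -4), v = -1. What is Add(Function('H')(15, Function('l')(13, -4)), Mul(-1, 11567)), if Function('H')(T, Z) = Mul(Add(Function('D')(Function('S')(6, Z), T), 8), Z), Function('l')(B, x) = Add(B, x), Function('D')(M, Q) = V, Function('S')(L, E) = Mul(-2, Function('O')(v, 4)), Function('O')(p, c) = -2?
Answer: -11522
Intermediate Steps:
Function('S')(L, E) = 4 (Function('S')(L, E) = Mul(-2, -2) = 4)
V = -3 (V = Add(1, -4) = -3)
Function('D')(M, Q) = -3
Function('H')(T, Z) = Mul(5, Z) (Function('H')(T, Z) = Mul(Add(-3, 8), Z) = Mul(5, Z))
Add(Function('H')(15, Function('l')(13, -4)), Mul(-1, 11567)) = Add(Mul(5, Add(13, -4)), Mul(-1, 11567)) = Add(Mul(5, 9), -11567) = Add(45, -11567) = -11522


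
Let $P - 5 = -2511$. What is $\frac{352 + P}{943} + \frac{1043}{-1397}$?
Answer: $- \frac{3992687}{1317371} \approx -3.0308$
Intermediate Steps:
$P = -2506$ ($P = 5 - 2511 = -2506$)
$\frac{352 + P}{943} + \frac{1043}{-1397} = \frac{352 - 2506}{943} + \frac{1043}{-1397} = \left(-2154\right) \frac{1}{943} + 1043 \left(- \frac{1}{1397}\right) = - \frac{2154}{943} - \frac{1043}{1397} = - \frac{3992687}{1317371}$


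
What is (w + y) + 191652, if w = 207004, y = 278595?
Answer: 677251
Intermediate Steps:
(w + y) + 191652 = (207004 + 278595) + 191652 = 485599 + 191652 = 677251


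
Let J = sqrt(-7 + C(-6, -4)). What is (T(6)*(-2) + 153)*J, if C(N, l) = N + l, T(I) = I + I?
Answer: 129*I*sqrt(17) ≈ 531.88*I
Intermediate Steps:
T(I) = 2*I
J = I*sqrt(17) (J = sqrt(-7 + (-6 - 4)) = sqrt(-7 - 10) = sqrt(-17) = I*sqrt(17) ≈ 4.1231*I)
(T(6)*(-2) + 153)*J = ((2*6)*(-2) + 153)*(I*sqrt(17)) = (12*(-2) + 153)*(I*sqrt(17)) = (-24 + 153)*(I*sqrt(17)) = 129*(I*sqrt(17)) = 129*I*sqrt(17)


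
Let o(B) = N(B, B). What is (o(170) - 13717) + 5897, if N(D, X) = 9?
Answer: -7811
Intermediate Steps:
o(B) = 9
(o(170) - 13717) + 5897 = (9 - 13717) + 5897 = -13708 + 5897 = -7811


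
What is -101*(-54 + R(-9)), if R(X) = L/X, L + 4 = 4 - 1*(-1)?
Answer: 49187/9 ≈ 5465.2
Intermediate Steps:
L = 1 (L = -4 + (4 - 1*(-1)) = -4 + (4 + 1) = -4 + 5 = 1)
R(X) = 1/X
-101*(-54 + R(-9)) = -101*(-54 + 1/(-9)) = -101*(-54 - ⅑) = -101*(-487/9) = 49187/9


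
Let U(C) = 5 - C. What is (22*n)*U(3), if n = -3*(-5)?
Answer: 660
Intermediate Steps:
n = 15
(22*n)*U(3) = (22*15)*(5 - 1*3) = 330*(5 - 3) = 330*2 = 660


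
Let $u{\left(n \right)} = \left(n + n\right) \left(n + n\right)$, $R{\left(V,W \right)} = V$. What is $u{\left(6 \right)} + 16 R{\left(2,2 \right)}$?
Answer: $176$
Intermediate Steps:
$u{\left(n \right)} = 4 n^{2}$ ($u{\left(n \right)} = 2 n 2 n = 4 n^{2}$)
$u{\left(6 \right)} + 16 R{\left(2,2 \right)} = 4 \cdot 6^{2} + 16 \cdot 2 = 4 \cdot 36 + 32 = 144 + 32 = 176$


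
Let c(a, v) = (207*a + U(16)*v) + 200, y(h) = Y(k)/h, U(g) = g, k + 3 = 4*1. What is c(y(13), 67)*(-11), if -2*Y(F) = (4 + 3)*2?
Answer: -165957/13 ≈ -12766.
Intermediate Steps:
k = 1 (k = -3 + 4*1 = -3 + 4 = 1)
Y(F) = -7 (Y(F) = -(4 + 3)*2/2 = -7*2/2 = -½*14 = -7)
y(h) = -7/h
c(a, v) = 200 + 16*v + 207*a (c(a, v) = (207*a + 16*v) + 200 = (16*v + 207*a) + 200 = 200 + 16*v + 207*a)
c(y(13), 67)*(-11) = (200 + 16*67 + 207*(-7/13))*(-11) = (200 + 1072 + 207*(-7*1/13))*(-11) = (200 + 1072 + 207*(-7/13))*(-11) = (200 + 1072 - 1449/13)*(-11) = (15087/13)*(-11) = -165957/13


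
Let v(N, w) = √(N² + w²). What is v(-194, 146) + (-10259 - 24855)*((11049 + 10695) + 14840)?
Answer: -1284610576 + 2*√14738 ≈ -1.2846e+9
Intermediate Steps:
v(-194, 146) + (-10259 - 24855)*((11049 + 10695) + 14840) = √((-194)² + 146²) + (-10259 - 24855)*((11049 + 10695) + 14840) = √(37636 + 21316) - 35114*(21744 + 14840) = √58952 - 35114*36584 = 2*√14738 - 1284610576 = -1284610576 + 2*√14738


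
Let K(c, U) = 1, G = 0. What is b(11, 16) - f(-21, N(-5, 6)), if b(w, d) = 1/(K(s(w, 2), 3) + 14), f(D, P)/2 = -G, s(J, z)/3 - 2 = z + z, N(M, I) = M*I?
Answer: 1/15 ≈ 0.066667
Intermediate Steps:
N(M, I) = I*M
s(J, z) = 6 + 6*z (s(J, z) = 6 + 3*(z + z) = 6 + 3*(2*z) = 6 + 6*z)
f(D, P) = 0 (f(D, P) = 2*(-1*0) = 2*0 = 0)
b(w, d) = 1/15 (b(w, d) = 1/(1 + 14) = 1/15)
b(11, 16) - f(-21, N(-5, 6)) = 1/15 - 1*0 = 1/15 + 0 = 1/15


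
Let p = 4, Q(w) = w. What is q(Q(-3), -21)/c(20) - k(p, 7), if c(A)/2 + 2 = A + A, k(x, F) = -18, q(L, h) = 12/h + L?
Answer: 9551/532 ≈ 17.953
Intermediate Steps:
q(L, h) = L + 12/h
c(A) = -4 + 4*A (c(A) = -4 + 2*(A + A) = -4 + 2*(2*A) = -4 + 4*A)
q(Q(-3), -21)/c(20) - k(p, 7) = (-3 + 12/(-21))/(-4 + 4*20) - 1*(-18) = (-3 + 12*(-1/21))/(-4 + 80) + 18 = (-3 - 4/7)/76 + 18 = -25/7*1/76 + 18 = -25/532 + 18 = 9551/532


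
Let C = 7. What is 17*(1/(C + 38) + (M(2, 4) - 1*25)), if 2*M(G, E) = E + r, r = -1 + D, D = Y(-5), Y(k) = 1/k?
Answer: -18037/45 ≈ -400.82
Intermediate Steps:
D = -⅕ (D = 1/(-5) = -⅕ ≈ -0.20000)
r = -6/5 (r = -1 - ⅕ = -6/5 ≈ -1.2000)
M(G, E) = -⅗ + E/2 (M(G, E) = (E - 6/5)/2 = (-6/5 + E)/2 = -⅗ + E/2)
17*(1/(C + 38) + (M(2, 4) - 1*25)) = 17*(1/(7 + 38) + ((-⅗ + (½)*4) - 1*25)) = 17*(1/45 + ((-⅗ + 2) - 25)) = 17*(1/45 + (7/5 - 25)) = 17*(1/45 - 118/5) = 17*(-1061/45) = -18037/45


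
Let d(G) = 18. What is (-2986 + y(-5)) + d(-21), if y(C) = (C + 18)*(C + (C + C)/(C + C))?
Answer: -3020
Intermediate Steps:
y(C) = (1 + C)*(18 + C) (y(C) = (18 + C)*(C + (2*C)/((2*C))) = (18 + C)*(C + (2*C)*(1/(2*C))) = (18 + C)*(C + 1) = (18 + C)*(1 + C) = (1 + C)*(18 + C))
(-2986 + y(-5)) + d(-21) = (-2986 + (18 + (-5)² + 19*(-5))) + 18 = (-2986 + (18 + 25 - 95)) + 18 = (-2986 - 52) + 18 = -3038 + 18 = -3020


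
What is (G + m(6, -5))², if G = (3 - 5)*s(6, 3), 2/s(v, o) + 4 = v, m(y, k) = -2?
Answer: 16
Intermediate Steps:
s(v, o) = 2/(-4 + v)
G = -2 (G = (3 - 5)*(2/(-4 + 6)) = -4/2 = -2*1 = -2)
(G + m(6, -5))² = (-2 - 2)² = (-4)² = 16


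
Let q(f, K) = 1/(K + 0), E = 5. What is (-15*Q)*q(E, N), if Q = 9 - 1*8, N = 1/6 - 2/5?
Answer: 450/7 ≈ 64.286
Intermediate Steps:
N = -7/30 (N = 1*(1/6) - 2*1/5 = 1/6 - 2/5 = -7/30 ≈ -0.23333)
q(f, K) = 1/K
Q = 1 (Q = 9 - 8 = 1)
(-15*Q)*q(E, N) = (-15*1)/(-7/30) = -15*(-30/7) = 450/7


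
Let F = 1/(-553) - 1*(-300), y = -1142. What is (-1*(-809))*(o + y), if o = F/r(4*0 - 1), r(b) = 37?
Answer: -18769255467/20461 ≈ -9.1732e+5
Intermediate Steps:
F = 165899/553 (F = -1/553 + 300 = 165899/553 ≈ 300.00)
o = 165899/20461 (o = (165899/553)/37 = (165899/553)*(1/37) = 165899/20461 ≈ 8.1081)
(-1*(-809))*(o + y) = (-1*(-809))*(165899/20461 - 1142) = 809*(-23200563/20461) = -18769255467/20461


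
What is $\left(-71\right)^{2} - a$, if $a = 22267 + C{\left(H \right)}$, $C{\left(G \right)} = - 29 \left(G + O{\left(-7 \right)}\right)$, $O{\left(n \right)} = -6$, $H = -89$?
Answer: $-19981$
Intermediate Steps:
$C{\left(G \right)} = 174 - 29 G$ ($C{\left(G \right)} = - 29 \left(G - 6\right) = - 29 \left(-6 + G\right) = 174 - 29 G$)
$a = 25022$ ($a = 22267 + \left(174 - -2581\right) = 22267 + \left(174 + 2581\right) = 22267 + 2755 = 25022$)
$\left(-71\right)^{2} - a = \left(-71\right)^{2} - 25022 = 5041 - 25022 = -19981$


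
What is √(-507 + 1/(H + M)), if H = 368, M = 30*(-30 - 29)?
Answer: I*√996562630/1402 ≈ 22.517*I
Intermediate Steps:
M = -1770 (M = 30*(-59) = -1770)
√(-507 + 1/(H + M)) = √(-507 + 1/(368 - 1770)) = √(-507 + 1/(-1402)) = √(-507 - 1/1402) = √(-710815/1402) = I*√996562630/1402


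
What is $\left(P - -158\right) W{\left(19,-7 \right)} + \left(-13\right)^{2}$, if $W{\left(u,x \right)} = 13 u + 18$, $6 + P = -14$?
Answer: $36739$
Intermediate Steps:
$P = -20$ ($P = -6 - 14 = -20$)
$W{\left(u,x \right)} = 18 + 13 u$
$\left(P - -158\right) W{\left(19,-7 \right)} + \left(-13\right)^{2} = \left(-20 - -158\right) \left(18 + 13 \cdot 19\right) + \left(-13\right)^{2} = \left(-20 + 158\right) \left(18 + 247\right) + 169 = 138 \cdot 265 + 169 = 36570 + 169 = 36739$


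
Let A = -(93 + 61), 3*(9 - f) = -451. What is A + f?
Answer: 16/3 ≈ 5.3333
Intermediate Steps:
f = 478/3 (f = 9 - ⅓*(-451) = 9 + 451/3 = 478/3 ≈ 159.33)
A = -154 (A = -1*154 = -154)
A + f = -154 + 478/3 = 16/3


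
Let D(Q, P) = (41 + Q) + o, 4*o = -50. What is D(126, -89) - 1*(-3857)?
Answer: 8023/2 ≈ 4011.5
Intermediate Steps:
o = -25/2 (o = (¼)*(-50) = -25/2 ≈ -12.500)
D(Q, P) = 57/2 + Q (D(Q, P) = (41 + Q) - 25/2 = 57/2 + Q)
D(126, -89) - 1*(-3857) = (57/2 + 126) - 1*(-3857) = 309/2 + 3857 = 8023/2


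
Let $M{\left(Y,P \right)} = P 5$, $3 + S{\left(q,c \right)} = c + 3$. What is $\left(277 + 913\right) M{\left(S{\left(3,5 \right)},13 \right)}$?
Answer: $77350$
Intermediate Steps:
$S{\left(q,c \right)} = c$ ($S{\left(q,c \right)} = -3 + \left(c + 3\right) = -3 + \left(3 + c\right) = c$)
$M{\left(Y,P \right)} = 5 P$
$\left(277 + 913\right) M{\left(S{\left(3,5 \right)},13 \right)} = \left(277 + 913\right) 5 \cdot 13 = 1190 \cdot 65 = 77350$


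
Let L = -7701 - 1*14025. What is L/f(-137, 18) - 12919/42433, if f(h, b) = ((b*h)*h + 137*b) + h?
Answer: -5316568507/14434476043 ≈ -0.36832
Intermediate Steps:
L = -21726 (L = -7701 - 14025 = -21726)
f(h, b) = h + 137*b + b*h² (f(h, b) = (b*h² + 137*b) + h = (137*b + b*h²) + h = h + 137*b + b*h²)
L/f(-137, 18) - 12919/42433 = -21726/(-137 + 137*18 + 18*(-137)²) - 12919/42433 = -21726/(-137 + 2466 + 18*18769) - 12919*1/42433 = -21726/(-137 + 2466 + 337842) - 12919/42433 = -21726/340171 - 12919/42433 = -5316568507/14434476043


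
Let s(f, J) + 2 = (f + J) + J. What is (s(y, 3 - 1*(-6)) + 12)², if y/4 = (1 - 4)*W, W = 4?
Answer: 400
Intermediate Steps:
y = -48 (y = 4*((1 - 4)*4) = 4*(-3*4) = 4*(-12) = -48)
s(f, J) = -2 + f + 2*J (s(f, J) = -2 + ((f + J) + J) = -2 + ((J + f) + J) = -2 + (f + 2*J) = -2 + f + 2*J)
(s(y, 3 - 1*(-6)) + 12)² = ((-2 - 48 + 2*(3 - 1*(-6))) + 12)² = ((-2 - 48 + 2*(3 + 6)) + 12)² = ((-2 - 48 + 2*9) + 12)² = ((-2 - 48 + 18) + 12)² = (-32 + 12)² = (-20)² = 400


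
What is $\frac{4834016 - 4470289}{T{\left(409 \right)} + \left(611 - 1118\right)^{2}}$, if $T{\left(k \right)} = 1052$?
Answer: $\frac{363727}{258101} \approx 1.4092$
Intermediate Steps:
$\frac{4834016 - 4470289}{T{\left(409 \right)} + \left(611 - 1118\right)^{2}} = \frac{4834016 - 4470289}{1052 + \left(611 - 1118\right)^{2}} = \frac{363727}{1052 + \left(-507\right)^{2}} = \frac{363727}{1052 + 257049} = \frac{363727}{258101}$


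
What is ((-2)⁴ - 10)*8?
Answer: 48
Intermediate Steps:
((-2)⁴ - 10)*8 = (16 - 10)*8 = 6*8 = 48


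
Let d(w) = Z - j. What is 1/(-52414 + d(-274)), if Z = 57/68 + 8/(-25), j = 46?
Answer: -1700/89181119 ≈ -1.9062e-5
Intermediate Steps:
Z = 881/1700 (Z = 57*(1/68) + 8*(-1/25) = 57/68 - 8/25 = 881/1700 ≈ 0.51824)
d(w) = -77319/1700 (d(w) = 881/1700 - 1*46 = 881/1700 - 46 = -77319/1700)
1/(-52414 + d(-274)) = 1/(-52414 - 77319/1700) = 1/(-89181119/1700) = -1700/89181119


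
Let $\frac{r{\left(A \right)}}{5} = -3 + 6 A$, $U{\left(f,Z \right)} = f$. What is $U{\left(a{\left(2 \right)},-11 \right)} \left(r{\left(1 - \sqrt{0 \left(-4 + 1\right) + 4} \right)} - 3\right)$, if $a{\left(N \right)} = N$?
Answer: $-96$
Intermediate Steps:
$r{\left(A \right)} = -15 + 30 A$ ($r{\left(A \right)} = 5 \left(-3 + 6 A\right) = -15 + 30 A$)
$U{\left(a{\left(2 \right)},-11 \right)} \left(r{\left(1 - \sqrt{0 \left(-4 + 1\right) + 4} \right)} - 3\right) = 2 \left(\left(-15 + 30 \left(1 - \sqrt{0 \left(-4 + 1\right) + 4}\right)\right) - 3\right) = 2 \left(\left(-15 + 30 \left(1 - \sqrt{0 \left(-3\right) + 4}\right)\right) - 3\right) = 2 \left(\left(-15 + 30 \left(1 - \sqrt{0 + 4}\right)\right) - 3\right) = 2 \left(\left(-15 + 30 \left(1 - \sqrt{4}\right)\right) - 3\right) = 2 \left(\left(-15 + 30 \left(1 - 2\right)\right) - 3\right) = 2 \left(\left(-15 + 30 \left(-1\right)\right) - 3\right) = 2 \left(\left(-15 - 30\right) - 3\right) = 2 \left(-45 - 3\right) = 2 \left(-48\right) = -96$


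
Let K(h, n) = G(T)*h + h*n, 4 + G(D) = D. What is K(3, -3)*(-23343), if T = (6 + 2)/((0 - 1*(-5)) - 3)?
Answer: 210087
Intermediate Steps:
T = 4 (T = 8/((0 + 5) - 3) = 8/(5 - 3) = 8/2 = 8*(½) = 4)
G(D) = -4 + D
K(h, n) = h*n (K(h, n) = (-4 + 4)*h + h*n = 0*h + h*n = 0 + h*n = h*n)
K(3, -3)*(-23343) = (3*(-3))*(-23343) = -9*(-23343) = 210087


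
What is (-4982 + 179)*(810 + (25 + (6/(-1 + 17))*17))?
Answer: -32328993/8 ≈ -4.0411e+6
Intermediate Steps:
(-4982 + 179)*(810 + (25 + (6/(-1 + 17))*17)) = -4803*(810 + (25 + (6/16)*17)) = -4803*(810 + (25 + (6*(1/16))*17)) = -4803*(810 + (25 + (3/8)*17)) = -4803*(810 + (25 + 51/8)) = -4803*(810 + 251/8) = -4803*6731/8 = -32328993/8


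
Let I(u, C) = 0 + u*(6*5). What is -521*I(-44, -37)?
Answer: 687720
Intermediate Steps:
I(u, C) = 30*u (I(u, C) = 0 + u*30 = 0 + 30*u = 30*u)
-521*I(-44, -37) = -15630*(-44) = -521*(-1320) = 687720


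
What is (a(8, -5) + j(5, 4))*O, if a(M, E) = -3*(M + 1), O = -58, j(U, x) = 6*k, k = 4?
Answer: 174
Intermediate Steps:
j(U, x) = 24 (j(U, x) = 6*4 = 24)
a(M, E) = -3 - 3*M (a(M, E) = -3*(1 + M) = -3 - 3*M)
(a(8, -5) + j(5, 4))*O = ((-3 - 3*8) + 24)*(-58) = ((-3 - 24) + 24)*(-58) = (-27 + 24)*(-58) = -3*(-58) = 174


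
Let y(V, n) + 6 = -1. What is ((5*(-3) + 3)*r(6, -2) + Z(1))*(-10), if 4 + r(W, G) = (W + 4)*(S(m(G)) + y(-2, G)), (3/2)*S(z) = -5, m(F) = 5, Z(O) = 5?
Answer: -12930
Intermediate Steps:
y(V, n) = -7 (y(V, n) = -6 - 1 = -7)
S(z) = -10/3 (S(z) = (2/3)*(-5) = -10/3)
r(W, G) = -136/3 - 31*W/3 (r(W, G) = -4 + (W + 4)*(-10/3 - 7) = -4 + (4 + W)*(-31/3) = -4 + (-124/3 - 31*W/3) = -136/3 - 31*W/3)
((5*(-3) + 3)*r(6, -2) + Z(1))*(-10) = ((5*(-3) + 3)*(-136/3 - 31/3*6) + 5)*(-10) = ((-15 + 3)*(-136/3 - 62) + 5)*(-10) = (-12*(-322/3) + 5)*(-10) = (1288 + 5)*(-10) = 1293*(-10) = -12930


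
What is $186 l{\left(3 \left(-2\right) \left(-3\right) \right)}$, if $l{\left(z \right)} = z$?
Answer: $3348$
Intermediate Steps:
$186 l{\left(3 \left(-2\right) \left(-3\right) \right)} = 186 \cdot 3 \left(-2\right) \left(-3\right) = 186 \left(\left(-6\right) \left(-3\right)\right) = 186 \cdot 18 = 3348$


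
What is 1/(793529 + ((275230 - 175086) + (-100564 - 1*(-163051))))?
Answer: 1/956160 ≈ 1.0458e-6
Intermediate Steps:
1/(793529 + ((275230 - 175086) + (-100564 - 1*(-163051)))) = 1/(793529 + (100144 + (-100564 + 163051))) = 1/(793529 + (100144 + 62487)) = 1/(793529 + 162631) = 1/956160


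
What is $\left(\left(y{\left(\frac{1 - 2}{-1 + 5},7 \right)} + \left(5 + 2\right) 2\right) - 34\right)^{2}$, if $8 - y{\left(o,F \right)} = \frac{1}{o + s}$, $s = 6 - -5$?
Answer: $\frac{270400}{1849} \approx 146.24$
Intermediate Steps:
$s = 11$ ($s = 6 + 5 = 11$)
$y{\left(o,F \right)} = 8 - \frac{1}{11 + o}$ ($y{\left(o,F \right)} = 8 - \frac{1}{o + 11} = 8 - \frac{1}{11 + o}$)
$\left(\left(y{\left(\frac{1 - 2}{-1 + 5},7 \right)} + \left(5 + 2\right) 2\right) - 34\right)^{2} = \left(\left(\frac{87 + 8 \frac{1 - 2}{-1 + 5}}{11 + \frac{1 - 2}{-1 + 5}} + \left(5 + 2\right) 2\right) - 34\right)^{2} = \left(\left(\frac{87 + 8 \left(- \frac{1}{4}\right)}{11 - \frac{1}{4}} + 7 \cdot 2\right) - 34\right)^{2} = \left(\left(\frac{87 + 8 \left(\left(-1\right) \frac{1}{4}\right)}{11 - \frac{1}{4}} + 14\right) - 34\right)^{2} = \left(\left(\frac{87 + 8 \left(- \frac{1}{4}\right)}{11 - \frac{1}{4}} + 14\right) - 34\right)^{2} = \left(\left(\frac{87 - 2}{\frac{43}{4}} + 14\right) - 34\right)^{2} = \left(\left(\frac{4}{43} \cdot 85 + 14\right) - 34\right)^{2} = \left(\left(\frac{340}{43} + 14\right) - 34\right)^{2} = \left(\frac{942}{43} - 34\right)^{2} = \left(- \frac{520}{43}\right)^{2} = \frac{270400}{1849}$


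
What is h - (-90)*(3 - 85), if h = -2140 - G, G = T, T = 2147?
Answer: -11667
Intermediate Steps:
G = 2147
h = -4287 (h = -2140 - 1*2147 = -2140 - 2147 = -4287)
h - (-90)*(3 - 85) = -4287 - (-90)*(3 - 85) = -4287 - (-90)*(-82) = -4287 - 1*7380 = -4287 - 7380 = -11667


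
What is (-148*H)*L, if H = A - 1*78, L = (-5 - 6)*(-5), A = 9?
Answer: 561660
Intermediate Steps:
L = 55 (L = -11*(-5) = 55)
H = -69 (H = 9 - 1*78 = 9 - 78 = -69)
(-148*H)*L = -148*(-69)*55 = 10212*55 = 561660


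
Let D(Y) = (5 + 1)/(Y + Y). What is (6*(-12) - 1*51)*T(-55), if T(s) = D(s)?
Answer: 369/55 ≈ 6.7091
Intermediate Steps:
D(Y) = 3/Y (D(Y) = 6/((2*Y)) = 6*(1/(2*Y)) = 3/Y)
T(s) = 3/s
(6*(-12) - 1*51)*T(-55) = (6*(-12) - 1*51)*(3/(-55)) = (-72 - 51)*(3*(-1/55)) = -123*(-3/55) = 369/55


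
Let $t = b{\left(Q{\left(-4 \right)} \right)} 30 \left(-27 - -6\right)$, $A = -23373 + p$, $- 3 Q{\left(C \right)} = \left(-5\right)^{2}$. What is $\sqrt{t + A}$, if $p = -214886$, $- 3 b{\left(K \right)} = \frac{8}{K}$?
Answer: $\frac{i \sqrt{5961515}}{5} \approx 488.32 i$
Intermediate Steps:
$Q{\left(C \right)} = - \frac{25}{3}$ ($Q{\left(C \right)} = - \frac{\left(-5\right)^{2}}{3} = \left(- \frac{1}{3}\right) 25 = - \frac{25}{3}$)
$b{\left(K \right)} = - \frac{8}{3 K}$ ($b{\left(K \right)} = - \frac{8 \frac{1}{K}}{3} = - \frac{8}{3 K}$)
$A = -238259$ ($A = -23373 - 214886 = -238259$)
$t = - \frac{1008}{5}$ ($t = - \frac{8}{3 \left(- \frac{25}{3}\right)} 30 \left(-27 - -6\right) = \left(- \frac{8}{3}\right) \left(- \frac{3}{25}\right) 30 \left(-27 + 6\right) = \frac{8}{25} \cdot 30 \left(-21\right) = \frac{48}{5} \left(-21\right) = - \frac{1008}{5} \approx -201.6$)
$\sqrt{t + A} = \sqrt{- \frac{1008}{5} - 238259} = \sqrt{- \frac{1192303}{5}} = \frac{i \sqrt{5961515}}{5}$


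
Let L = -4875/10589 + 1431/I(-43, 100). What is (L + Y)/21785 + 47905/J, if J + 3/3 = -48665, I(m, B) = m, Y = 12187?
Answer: -41176117351817/96546518058174 ≈ -0.42649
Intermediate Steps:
L = -15362484/455327 (L = -4875/10589 + 1431/(-43) = -4875*1/10589 + 1431*(-1/43) = -4875/10589 - 1431/43 = -15362484/455327 ≈ -33.739)
J = -48666 (J = -1 - 48665 = -48666)
(L + Y)/21785 + 47905/J = (-15362484/455327 + 12187)/21785 + 47905/(-48666) = (5533707665/455327)*(1/21785) + 47905*(-1/48666) = 1106741533/1983859739 - 47905/48666 = -41176117351817/96546518058174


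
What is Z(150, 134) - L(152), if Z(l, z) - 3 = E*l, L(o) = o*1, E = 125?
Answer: 18601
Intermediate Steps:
L(o) = o
Z(l, z) = 3 + 125*l
Z(150, 134) - L(152) = (3 + 125*150) - 1*152 = (3 + 18750) - 152 = 18753 - 152 = 18601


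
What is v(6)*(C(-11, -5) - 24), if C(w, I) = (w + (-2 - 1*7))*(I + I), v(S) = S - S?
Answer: 0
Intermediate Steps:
v(S) = 0
C(w, I) = 2*I*(-9 + w) (C(w, I) = (w + (-2 - 7))*(2*I) = (w - 9)*(2*I) = (-9 + w)*(2*I) = 2*I*(-9 + w))
v(6)*(C(-11, -5) - 24) = 0*(2*(-5)*(-9 - 11) - 24) = 0*(2*(-5)*(-20) - 24) = 0*(200 - 24) = 0*176 = 0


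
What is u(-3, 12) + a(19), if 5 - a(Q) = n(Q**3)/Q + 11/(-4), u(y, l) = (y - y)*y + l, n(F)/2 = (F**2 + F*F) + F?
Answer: -39620393/4 ≈ -9.9051e+6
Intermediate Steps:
n(F) = 2*F + 4*F**2 (n(F) = 2*((F**2 + F*F) + F) = 2*((F**2 + F**2) + F) = 2*(2*F**2 + F) = 2*(F + 2*F**2) = 2*F + 4*F**2)
u(y, l) = l (u(y, l) = 0*y + l = 0 + l = l)
a(Q) = 31/4 - 2*Q**2*(1 + 2*Q**3) (a(Q) = 5 - ((2*Q**3*(1 + 2*Q**3))/Q + 11/(-4)) = 5 - (2*Q**2*(1 + 2*Q**3) + 11*(-1/4)) = 5 - (2*Q**2*(1 + 2*Q**3) - 11/4) = 5 - (-11/4 + 2*Q**2*(1 + 2*Q**3)) = 5 + (11/4 - 2*Q**2*(1 + 2*Q**3)) = 31/4 - 2*Q**2*(1 + 2*Q**3))
u(-3, 12) + a(19) = 12 + (31/4 - 4*19**5 - 2*19**2) = 12 + (31/4 - 4*2476099 - 2*361) = 12 + (31/4 - 9904396 - 722) = 12 - 39620441/4 = -39620393/4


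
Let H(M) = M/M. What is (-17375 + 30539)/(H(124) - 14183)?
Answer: -6582/7091 ≈ -0.92822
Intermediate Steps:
H(M) = 1
(-17375 + 30539)/(H(124) - 14183) = (-17375 + 30539)/(1 - 14183) = 13164/(-14182) = 13164*(-1/14182) = -6582/7091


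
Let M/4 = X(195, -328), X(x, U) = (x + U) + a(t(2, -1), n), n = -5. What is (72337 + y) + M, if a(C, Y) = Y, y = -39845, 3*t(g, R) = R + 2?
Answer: 31940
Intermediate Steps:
t(g, R) = ⅔ + R/3 (t(g, R) = (R + 2)/3 = (2 + R)/3 = ⅔ + R/3)
X(x, U) = -5 + U + x (X(x, U) = (x + U) - 5 = (U + x) - 5 = -5 + U + x)
M = -552 (M = 4*(-5 - 328 + 195) = 4*(-138) = -552)
(72337 + y) + M = (72337 - 39845) - 552 = 32492 - 552 = 31940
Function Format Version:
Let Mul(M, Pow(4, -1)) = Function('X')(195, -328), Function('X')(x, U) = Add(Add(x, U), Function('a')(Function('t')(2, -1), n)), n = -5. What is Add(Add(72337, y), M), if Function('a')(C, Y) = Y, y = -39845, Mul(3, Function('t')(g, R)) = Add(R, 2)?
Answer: 31940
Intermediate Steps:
Function('t')(g, R) = Add(Rational(2, 3), Mul(Rational(1, 3), R)) (Function('t')(g, R) = Mul(Rational(1, 3), Add(R, 2)) = Mul(Rational(1, 3), Add(2, R)) = Add(Rational(2, 3), Mul(Rational(1, 3), R)))
Function('X')(x, U) = Add(-5, U, x) (Function('X')(x, U) = Add(Add(x, U), -5) = Add(Add(U, x), -5) = Add(-5, U, x))
M = -552 (M = Mul(4, Add(-5, -328, 195)) = Mul(4, -138) = -552)
Add(Add(72337, y), M) = Add(Add(72337, -39845), -552) = Add(32492, -552) = 31940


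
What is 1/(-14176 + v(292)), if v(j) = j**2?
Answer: 1/71088 ≈ 1.4067e-5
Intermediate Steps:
1/(-14176 + v(292)) = 1/(-14176 + 292**2) = 1/(-14176 + 85264) = 1/71088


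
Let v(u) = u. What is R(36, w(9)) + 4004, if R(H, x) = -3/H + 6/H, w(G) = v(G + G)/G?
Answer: 48049/12 ≈ 4004.1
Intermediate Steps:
w(G) = 2 (w(G) = (G + G)/G = (2*G)/G = 2)
R(H, x) = 3/H
R(36, w(9)) + 4004 = 3/36 + 4004 = 3*(1/36) + 4004 = 1/12 + 4004 = 48049/12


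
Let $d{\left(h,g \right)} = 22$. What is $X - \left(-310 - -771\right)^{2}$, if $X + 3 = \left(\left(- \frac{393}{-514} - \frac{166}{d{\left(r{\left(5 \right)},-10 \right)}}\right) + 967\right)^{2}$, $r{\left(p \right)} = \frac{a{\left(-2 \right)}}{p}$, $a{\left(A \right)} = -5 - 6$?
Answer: $\frac{22680991913057}{31967716} \approx 7.095 \cdot 10^{5}$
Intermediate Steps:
$a{\left(A \right)} = -11$ ($a{\left(A \right)} = -5 - 6 = -11$)
$r{\left(p \right)} = - \frac{11}{p}$
$X = \frac{29474802885093}{31967716}$ ($X = -3 + \left(\left(- \frac{393}{-514} - \frac{166}{22}\right) + 967\right)^{2} = -3 + \left(\left(\left(-393\right) \left(- \frac{1}{514}\right) - \frac{83}{11}\right) + 967\right)^{2} = -3 + \left(\left(\frac{393}{514} - \frac{83}{11}\right) + 967\right)^{2} = -3 + \left(- \frac{38339}{5654} + 967\right)^{2} = -3 + \left(\frac{5429079}{5654}\right)^{2} = -3 + \frac{29474898788241}{31967716} = \frac{29474802885093}{31967716} \approx 9.2202 \cdot 10^{5}$)
$X - \left(-310 - -771\right)^{2} = \frac{29474802885093}{31967716} - \left(-310 - -771\right)^{2} = \frac{29474802885093}{31967716} - \left(-310 + 771\right)^{2} = \frac{29474802885093}{31967716} - 461^{2} = \frac{29474802885093}{31967716} - 212521 = \frac{22680991913057}{31967716}$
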